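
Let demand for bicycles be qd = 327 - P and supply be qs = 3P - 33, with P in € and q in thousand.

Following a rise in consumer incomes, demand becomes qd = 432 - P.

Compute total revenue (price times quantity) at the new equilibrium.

36705.9375

Original equilibrium: 327 - P = 3P - 33 gives 360 = 4P, so P = 90 and q = 237.
With the change applied: demand qd = 432 - P, supply qs = 3P - 33.
New equilibrium: 432 - P = 3P - 33 ⇒ 465 = 4P ⇒ P = 116.25, q = 315.75.
New expenditure = 116.25 × 315.75 = 36705.9375.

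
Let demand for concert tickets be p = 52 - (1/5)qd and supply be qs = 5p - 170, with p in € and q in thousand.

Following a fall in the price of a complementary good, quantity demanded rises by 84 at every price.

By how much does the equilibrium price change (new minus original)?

+8.4

Solve the original market: 260 - 5p = 5p - 170, hence p = 43 and q = 45.
The shock moves the curves to qd = 344 - 5p and qs = 5p - 170.
Clearing the new market: 344 - 5p = 5p - 170, so p = 51.4 and q = 87.
Δp = 51.4 − 43 = +8.4.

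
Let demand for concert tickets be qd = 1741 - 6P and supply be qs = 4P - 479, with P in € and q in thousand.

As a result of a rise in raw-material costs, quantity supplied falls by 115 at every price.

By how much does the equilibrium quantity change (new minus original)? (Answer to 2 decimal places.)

-69.00

Original equilibrium: 1741 - 6P = 4P - 479 gives 2220 = 10P, so P = 222 and q = 409.
The new curves are qd = 1741 - 6P (demand) and qs = 4P - 594 (supply).
Clearing the new market: 1741 - 6P = 4P - 594, so P = 233.5 and q = 340.
Δq = 340 − 409 = -69.00.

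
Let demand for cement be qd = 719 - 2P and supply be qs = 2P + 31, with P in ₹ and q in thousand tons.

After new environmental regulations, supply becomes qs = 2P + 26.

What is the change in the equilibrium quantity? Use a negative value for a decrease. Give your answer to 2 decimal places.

-2.50

Initially, 719 - 2P = 2P + 31, so 688 = 4P and P = 172, q = 375.
After the shift, demand is qd = 719 - 2P and supply is qs = 2P + 26.
New equilibrium: 719 - 2P = 2P + 26 ⇒ 693 = 4P ⇒ P = 173.25, q = 372.5.
Δq = 372.5 − 375 = -2.50.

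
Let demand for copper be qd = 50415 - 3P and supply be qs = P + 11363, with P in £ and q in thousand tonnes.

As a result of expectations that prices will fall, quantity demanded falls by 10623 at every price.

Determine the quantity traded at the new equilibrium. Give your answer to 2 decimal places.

Original equilibrium: 50415 - 3P = P + 11363 gives 39052 = 4P, so P = 9763 and q = 21126.
The shock moves the curves to qd = 39792 - 3P and qs = P + 11363.
Clearing the new market: 39792 - 3P = P + 11363, so P = 7107.25 and q = 18470.25.

18470.25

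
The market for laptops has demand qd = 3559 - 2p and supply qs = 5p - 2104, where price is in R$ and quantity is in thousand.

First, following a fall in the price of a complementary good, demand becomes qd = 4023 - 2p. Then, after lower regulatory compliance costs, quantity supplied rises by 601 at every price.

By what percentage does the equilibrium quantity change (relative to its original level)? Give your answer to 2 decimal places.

Before the shock: 3559 - 2p = 5p - 2104 ⇒ 5663 = 7p ⇒ p = 809, q = 1941.
The new curves are qd = 4023 - 2p (demand) and qs = 5p - 1503 (supply).
Equate the new curves: 4023 - 2p = 5p - 1503, giving 5526 = 7p, p = 5526/7 ≈ 789.4286, q = 17109/7 ≈ 2444.1429.
%Δq = (2444.1429 − 1941) / 1941 × 100 = +25.92%.

+25.92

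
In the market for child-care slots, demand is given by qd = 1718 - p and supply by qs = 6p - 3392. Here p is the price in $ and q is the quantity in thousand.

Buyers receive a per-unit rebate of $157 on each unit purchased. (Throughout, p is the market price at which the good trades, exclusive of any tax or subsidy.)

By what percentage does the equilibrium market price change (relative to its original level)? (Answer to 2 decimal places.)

+3.07

Solve the original market: 1718 - p = 6p - 3392, hence p = 730 and q = 988.
Since buyers' out-of-pocket price is the market price minus the rebate, the effective demand curve becomes qd = 1875 - p.
Setting them equal: 1875 - p = 6p - 3392 → 5267 = 7p, so p = 5267/7 ≈ 752.4286 and q = 7858/7 ≈ 1122.5714.
%Δp = (752.4286 − 730) / 730 × 100 = +3.07%.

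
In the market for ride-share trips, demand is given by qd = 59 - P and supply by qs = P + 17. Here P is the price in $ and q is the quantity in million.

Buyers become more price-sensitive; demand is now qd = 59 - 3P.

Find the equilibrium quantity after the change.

Solve the original market: 59 - P = P + 17, hence P = 21 and q = 38.
With the change applied: demand qd = 59 - 3P, supply qs = P + 17.
New equilibrium: 59 - 3P = P + 17 ⇒ 42 = 4P ⇒ P = 10.5, q = 27.5.

27.5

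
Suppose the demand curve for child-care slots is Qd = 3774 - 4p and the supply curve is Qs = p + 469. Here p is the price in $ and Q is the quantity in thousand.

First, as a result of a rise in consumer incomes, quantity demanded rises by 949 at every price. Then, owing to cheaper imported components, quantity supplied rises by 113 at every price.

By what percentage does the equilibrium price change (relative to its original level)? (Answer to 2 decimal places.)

+25.30

Original equilibrium: 3774 - 4p = p + 469 gives 3305 = 5p, so p = 661 and Q = 1130.
With the change applied: demand Qd = 4723 - 4p, supply Qs = p + 582.
Setting them equal: 4723 - 4p = p + 582 → 4141 = 5p, so p = 828.2 and Q = 1410.2.
%Δp = (828.2 − 661) / 661 × 100 = +25.30%.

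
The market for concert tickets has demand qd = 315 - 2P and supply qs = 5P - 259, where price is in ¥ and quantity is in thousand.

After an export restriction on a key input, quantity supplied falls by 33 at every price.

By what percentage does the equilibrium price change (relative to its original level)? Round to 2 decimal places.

+5.75

Solve the original market: 315 - 2P = 5P - 259, hence P = 82 and q = 151.
The new curves are qd = 315 - 2P (demand) and qs = 5P - 292 (supply).
Setting them equal: 315 - 2P = 5P - 292 → 607 = 7P, so P = 607/7 ≈ 86.7143 and q = 991/7 ≈ 141.5714.
%ΔP = (86.7143 − 82) / 82 × 100 = +5.75%.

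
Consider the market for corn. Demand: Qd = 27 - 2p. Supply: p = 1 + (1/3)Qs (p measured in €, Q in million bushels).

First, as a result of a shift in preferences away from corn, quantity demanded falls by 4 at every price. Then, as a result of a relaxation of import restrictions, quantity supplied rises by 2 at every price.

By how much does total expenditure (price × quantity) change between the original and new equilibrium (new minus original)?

Solve the original market: 27 - 2p = 3p - 3, hence p = 6 and Q = 15.
With the change applied: demand Qd = 23 - 2p, supply Qs = 3p - 1.
Clearing the new market: 23 - 2p = 3p - 1, so p = 4.8 and Q = 13.4.
Expenditure moves from 6×15 = 90 to 4.8×13.4 = 64.32; change = -25.68.

-25.68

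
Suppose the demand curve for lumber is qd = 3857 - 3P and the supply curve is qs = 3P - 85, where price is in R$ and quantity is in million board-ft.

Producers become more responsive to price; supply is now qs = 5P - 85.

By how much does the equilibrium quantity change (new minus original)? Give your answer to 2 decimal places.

+492.75

Initially, 3857 - 3P = 3P - 85, so 3942 = 6P and P = 657, q = 1886.
The shock moves the curves to qd = 3857 - 3P and qs = 5P - 85.
Equate the new curves: 3857 - 3P = 5P - 85, giving 3942 = 8P, P = 492.75, q = 2378.75.
Δq = 2378.75 − 1886 = +492.75.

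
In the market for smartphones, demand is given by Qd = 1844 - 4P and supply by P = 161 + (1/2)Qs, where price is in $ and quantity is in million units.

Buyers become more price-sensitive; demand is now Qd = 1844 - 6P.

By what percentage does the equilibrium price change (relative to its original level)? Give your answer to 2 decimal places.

-25.00

Before the shock: 1844 - 4P = 2P - 322 ⇒ 2166 = 6P ⇒ P = 361, Q = 400.
The new curves are Qd = 1844 - 6P (demand) and Qs = 2P - 322 (supply).
Clearing the new market: 1844 - 6P = 2P - 322, so P = 270.75 and Q = 219.5.
%ΔP = (270.75 − 361) / 361 × 100 = -25.00%.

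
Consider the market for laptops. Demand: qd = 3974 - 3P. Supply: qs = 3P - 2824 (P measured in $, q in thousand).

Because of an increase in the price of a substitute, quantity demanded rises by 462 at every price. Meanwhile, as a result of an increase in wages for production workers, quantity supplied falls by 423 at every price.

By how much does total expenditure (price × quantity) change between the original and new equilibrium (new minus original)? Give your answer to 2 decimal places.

Original equilibrium: 3974 - 3P = 3P - 2824 gives 6798 = 6P, so P = 1133 and q = 575.
With the change applied: demand qd = 4436 - 3P, supply qs = 3P - 3247.
Setting them equal: 4436 - 3P = 3P - 3247 → 7683 = 6P, so P = 1280.5 and q = 594.5.
Expenditure moves from 1133×575 = 651475 to 1280.5×594.5 = 761257.25; change = +109782.25.

+109782.25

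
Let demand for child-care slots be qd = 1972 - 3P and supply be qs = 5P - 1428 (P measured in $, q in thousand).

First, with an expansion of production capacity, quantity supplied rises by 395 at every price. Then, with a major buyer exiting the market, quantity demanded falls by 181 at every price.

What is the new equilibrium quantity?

732

Solve the original market: 1972 - 3P = 5P - 1428, hence P = 425 and q = 697.
The shock moves the curves to qd = 1791 - 3P and qs = 5P - 1033.
Setting them equal: 1791 - 3P = 5P - 1033 → 2824 = 8P, so P = 353 and q = 732.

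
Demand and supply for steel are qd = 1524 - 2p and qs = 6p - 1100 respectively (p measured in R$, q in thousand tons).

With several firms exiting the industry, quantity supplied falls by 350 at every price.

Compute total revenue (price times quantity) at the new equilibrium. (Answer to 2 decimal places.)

Solve the original market: 1524 - 2p = 6p - 1100, hence p = 328 and q = 868.
The shock moves the curves to qd = 1524 - 2p and qs = 6p - 1450.
New equilibrium: 1524 - 2p = 6p - 1450 ⇒ 2974 = 8p ⇒ p = 371.75, q = 780.5.
New expenditure = 371.75 × 780.5 = 290150.88.

290150.88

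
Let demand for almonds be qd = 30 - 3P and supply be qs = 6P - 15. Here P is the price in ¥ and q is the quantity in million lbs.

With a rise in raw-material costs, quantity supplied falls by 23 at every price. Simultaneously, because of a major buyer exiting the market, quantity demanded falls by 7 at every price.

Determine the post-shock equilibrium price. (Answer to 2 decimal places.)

Original equilibrium: 30 - 3P = 6P - 15 gives 45 = 9P, so P = 5 and q = 15.
With the change applied: demand qd = 23 - 3P, supply qs = 6P - 38.
New equilibrium: 23 - 3P = 6P - 38 ⇒ 61 = 9P ⇒ P = 61/9 ≈ 6.7778, q = 8/3 ≈ 2.6667.

6.78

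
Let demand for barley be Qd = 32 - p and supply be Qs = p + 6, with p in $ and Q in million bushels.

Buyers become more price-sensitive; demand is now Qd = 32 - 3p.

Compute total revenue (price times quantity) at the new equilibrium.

Original equilibrium: 32 - p = p + 6 gives 26 = 2p, so p = 13 and Q = 19.
The new curves are Qd = 32 - 3p (demand) and Qs = p + 6 (supply).
Setting them equal: 32 - 3p = p + 6 → 26 = 4p, so p = 6.5 and Q = 12.5.
New expenditure = 6.5 × 12.5 = 81.25.

81.25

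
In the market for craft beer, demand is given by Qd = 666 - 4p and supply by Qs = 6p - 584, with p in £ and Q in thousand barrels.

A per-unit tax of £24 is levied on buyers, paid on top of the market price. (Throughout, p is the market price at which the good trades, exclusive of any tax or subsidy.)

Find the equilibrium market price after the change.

115.4

Initially, 666 - 4p = 6p - 584, so 1250 = 10p and p = 125, Q = 166.
Since buyers pay the price plus the tax, the effective demand curve becomes Qd = 570 - 4p.
Equate the new curves: 570 - 4p = 6p - 584, giving 1154 = 10p, p = 115.4, Q = 108.4.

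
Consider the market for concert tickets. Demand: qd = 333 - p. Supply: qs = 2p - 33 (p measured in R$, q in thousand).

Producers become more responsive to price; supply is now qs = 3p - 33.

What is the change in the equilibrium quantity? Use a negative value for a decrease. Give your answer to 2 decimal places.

Solve the original market: 333 - p = 2p - 33, hence p = 122 and q = 211.
The new curves are qd = 333 - p (demand) and qs = 3p - 33 (supply).
Clearing the new market: 333 - p = 3p - 33, so p = 91.5 and q = 241.5.
Δq = 241.5 − 211 = +30.50.

+30.50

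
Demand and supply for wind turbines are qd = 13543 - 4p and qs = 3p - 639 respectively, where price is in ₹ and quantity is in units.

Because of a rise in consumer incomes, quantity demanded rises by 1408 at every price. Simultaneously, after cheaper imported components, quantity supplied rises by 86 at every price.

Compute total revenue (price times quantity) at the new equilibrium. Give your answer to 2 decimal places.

13491960.49

Before the shock: 13543 - 4p = 3p - 639 ⇒ 14182 = 7p ⇒ p = 2026, q = 5439.
After the shift, demand is qd = 14951 - 4p and supply is qs = 3p - 553.
Setting them equal: 14951 - 4p = 3p - 553 → 15504 = 7p, so p = 15504/7 ≈ 2214.8571 and q = 42641/7 ≈ 6091.5714.
New expenditure = 2214.8571 × 6091.5714 = 13491960.49.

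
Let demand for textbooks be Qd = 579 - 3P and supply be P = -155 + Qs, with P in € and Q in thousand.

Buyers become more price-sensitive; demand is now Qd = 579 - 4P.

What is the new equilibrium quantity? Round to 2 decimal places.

239.80

Initially, 579 - 3P = P + 155, so 424 = 4P and P = 106, Q = 261.
The shock moves the curves to Qd = 579 - 4P and Qs = P + 155.
New equilibrium: 579 - 4P = P + 155 ⇒ 424 = 5P ⇒ P = 84.8, Q = 239.8.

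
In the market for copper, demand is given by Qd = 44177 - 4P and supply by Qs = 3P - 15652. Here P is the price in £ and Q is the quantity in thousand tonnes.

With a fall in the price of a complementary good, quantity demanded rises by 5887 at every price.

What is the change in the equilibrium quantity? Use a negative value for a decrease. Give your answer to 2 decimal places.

+2523.00

Original equilibrium: 44177 - 4P = 3P - 15652 gives 59829 = 7P, so P = 8547 and Q = 9989.
The shock moves the curves to Qd = 50064 - 4P and Qs = 3P - 15652.
Clearing the new market: 50064 - 4P = 3P - 15652, so P = 9388 and Q = 12512.
ΔQ = 12512 − 9989 = +2523.00.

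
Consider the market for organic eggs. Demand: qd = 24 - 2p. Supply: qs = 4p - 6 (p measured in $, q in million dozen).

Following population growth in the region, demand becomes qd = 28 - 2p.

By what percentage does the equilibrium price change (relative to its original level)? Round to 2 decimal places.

Original equilibrium: 24 - 2p = 4p - 6 gives 30 = 6p, so p = 5 and q = 14.
The shock moves the curves to qd = 28 - 2p and qs = 4p - 6.
New equilibrium: 28 - 2p = 4p - 6 ⇒ 34 = 6p ⇒ p = 17/3 ≈ 5.6667, q = 50/3 ≈ 16.6667.
%Δp = (5.6667 − 5) / 5 × 100 = +13.33%.

+13.33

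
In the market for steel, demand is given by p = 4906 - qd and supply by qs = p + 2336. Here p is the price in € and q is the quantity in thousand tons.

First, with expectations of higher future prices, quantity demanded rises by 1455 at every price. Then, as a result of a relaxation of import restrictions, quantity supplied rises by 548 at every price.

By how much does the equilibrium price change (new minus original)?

Solve the original market: 4906 - p = p + 2336, hence p = 1285 and q = 3621.
After the shift, demand is qd = 6361 - p and supply is qs = p + 2884.
New equilibrium: 6361 - p = p + 2884 ⇒ 3477 = 2p ⇒ p = 1738.5, q = 4622.5.
Δp = 1738.5 − 1285 = +453.5.

+453.5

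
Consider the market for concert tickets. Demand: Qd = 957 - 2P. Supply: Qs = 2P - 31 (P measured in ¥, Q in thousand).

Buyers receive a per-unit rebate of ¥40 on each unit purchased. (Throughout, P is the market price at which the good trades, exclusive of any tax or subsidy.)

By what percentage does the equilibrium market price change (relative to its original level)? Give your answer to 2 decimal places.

Before the shock: 957 - 2P = 2P - 31 ⇒ 988 = 4P ⇒ P = 247, Q = 463.
Since buyers' out-of-pocket price is the market price minus the rebate, the effective demand curve becomes Qd = 1037 - 2P.
Equate the new curves: 1037 - 2P = 2P - 31, giving 1068 = 4P, P = 267, Q = 503.
%ΔP = (267 − 247) / 247 × 100 = +8.10%.

+8.10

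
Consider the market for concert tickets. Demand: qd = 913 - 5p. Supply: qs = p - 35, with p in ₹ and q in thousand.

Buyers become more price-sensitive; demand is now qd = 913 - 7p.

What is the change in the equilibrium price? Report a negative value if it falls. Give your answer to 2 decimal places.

Before the shock: 913 - 5p = p - 35 ⇒ 948 = 6p ⇒ p = 158, q = 123.
The shock moves the curves to qd = 913 - 7p and qs = p - 35.
Setting them equal: 913 - 7p = p - 35 → 948 = 8p, so p = 118.5 and q = 83.5.
Δp = 118.5 − 158 = -39.50.

-39.50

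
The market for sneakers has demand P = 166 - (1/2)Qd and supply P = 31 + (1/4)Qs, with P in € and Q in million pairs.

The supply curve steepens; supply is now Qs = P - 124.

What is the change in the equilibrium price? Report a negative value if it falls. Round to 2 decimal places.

+76.00

Solve the original market: 332 - 2P = 4P - 124, hence P = 76 and Q = 180.
After the shift, demand is Qd = 332 - 2P and supply is Qs = P - 124.
New equilibrium: 332 - 2P = P - 124 ⇒ 456 = 3P ⇒ P = 152, Q = 28.
ΔP = 152 − 76 = +76.00.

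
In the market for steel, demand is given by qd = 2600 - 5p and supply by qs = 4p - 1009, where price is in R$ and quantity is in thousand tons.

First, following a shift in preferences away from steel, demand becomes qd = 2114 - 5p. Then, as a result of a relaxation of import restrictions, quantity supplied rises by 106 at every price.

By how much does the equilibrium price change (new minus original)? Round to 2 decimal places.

Solve the original market: 2600 - 5p = 4p - 1009, hence p = 401 and q = 595.
After the shift, demand is qd = 2114 - 5p and supply is qs = 4p - 903.
Clearing the new market: 2114 - 5p = 4p - 903, so p = 3017/9 ≈ 335.2222 and q = 3941/9 ≈ 437.8889.
Δp = 335.2222 − 401 = -65.78.

-65.78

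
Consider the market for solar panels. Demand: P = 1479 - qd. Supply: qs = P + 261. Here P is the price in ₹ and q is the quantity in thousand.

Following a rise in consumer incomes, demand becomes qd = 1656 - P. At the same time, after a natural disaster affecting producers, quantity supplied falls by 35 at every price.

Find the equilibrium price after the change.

715

Before the shock: 1479 - P = P + 261 ⇒ 1218 = 2P ⇒ P = 609, q = 870.
With the change applied: demand qd = 1656 - P, supply qs = P + 226.
Equate the new curves: 1656 - P = P + 226, giving 1430 = 2P, P = 715, q = 941.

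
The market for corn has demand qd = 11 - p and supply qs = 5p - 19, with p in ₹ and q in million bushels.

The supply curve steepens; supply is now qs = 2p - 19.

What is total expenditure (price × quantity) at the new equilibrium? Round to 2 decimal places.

Original equilibrium: 11 - p = 5p - 19 gives 30 = 6p, so p = 5 and q = 6.
With the change applied: demand qd = 11 - p, supply qs = 2p - 19.
Equate the new curves: 11 - p = 2p - 19, giving 30 = 3p, p = 10, q = 1.
New expenditure = 10 × 1 = 10.00.

10.00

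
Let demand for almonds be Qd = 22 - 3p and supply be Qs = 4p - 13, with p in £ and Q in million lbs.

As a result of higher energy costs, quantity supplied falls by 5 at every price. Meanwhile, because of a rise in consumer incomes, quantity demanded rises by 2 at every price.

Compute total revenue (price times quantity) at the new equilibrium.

Solve the original market: 22 - 3p = 4p - 13, hence p = 5 and Q = 7.
The new curves are Qd = 24 - 3p (demand) and Qs = 4p - 18 (supply).
New equilibrium: 24 - 3p = 4p - 18 ⇒ 42 = 7p ⇒ p = 6, Q = 6.
New expenditure = 6 × 6 = 36.

36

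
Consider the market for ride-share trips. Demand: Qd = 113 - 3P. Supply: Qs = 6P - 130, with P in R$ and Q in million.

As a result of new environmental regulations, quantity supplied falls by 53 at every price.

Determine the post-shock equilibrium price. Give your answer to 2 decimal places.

32.89

Solve the original market: 113 - 3P = 6P - 130, hence P = 27 and Q = 32.
The new curves are Qd = 113 - 3P (demand) and Qs = 6P - 183 (supply).
Clearing the new market: 113 - 3P = 6P - 183, so P = 296/9 ≈ 32.8889 and Q = 43/3 ≈ 14.3333.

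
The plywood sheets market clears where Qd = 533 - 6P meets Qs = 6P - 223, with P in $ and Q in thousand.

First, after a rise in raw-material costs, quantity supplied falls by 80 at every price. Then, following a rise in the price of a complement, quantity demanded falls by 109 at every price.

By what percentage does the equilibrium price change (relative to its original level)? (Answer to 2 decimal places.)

-3.84

Initially, 533 - 6P = 6P - 223, so 756 = 12P and P = 63, Q = 155.
The shock moves the curves to Qd = 424 - 6P and Qs = 6P - 303.
Equate the new curves: 424 - 6P = 6P - 303, giving 727 = 12P, P = 727/12 ≈ 60.5833, Q = 60.5.
%ΔP = (60.5833 − 63) / 63 × 100 = -3.84%.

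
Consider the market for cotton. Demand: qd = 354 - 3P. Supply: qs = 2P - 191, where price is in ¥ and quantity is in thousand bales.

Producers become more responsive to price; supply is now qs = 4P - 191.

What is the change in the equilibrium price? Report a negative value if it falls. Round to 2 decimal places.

-31.14

Before the shock: 354 - 3P = 2P - 191 ⇒ 545 = 5P ⇒ P = 109, q = 27.
The new curves are qd = 354 - 3P (demand) and qs = 4P - 191 (supply).
Clearing the new market: 354 - 3P = 4P - 191, so P = 545/7 ≈ 77.8571 and q = 843/7 ≈ 120.4286.
ΔP = 77.8571 − 109 = -31.14.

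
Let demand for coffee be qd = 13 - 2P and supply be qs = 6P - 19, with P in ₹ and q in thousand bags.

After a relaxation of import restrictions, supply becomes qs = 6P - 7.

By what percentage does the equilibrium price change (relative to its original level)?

Before the shock: 13 - 2P = 6P - 19 ⇒ 32 = 8P ⇒ P = 4, q = 5.
After the shift, demand is qd = 13 - 2P and supply is qs = 6P - 7.
Equate the new curves: 13 - 2P = 6P - 7, giving 20 = 8P, P = 2.5, q = 8.
%ΔP = (2.5 − 4) / 4 × 100 = -37.5%.

-37.5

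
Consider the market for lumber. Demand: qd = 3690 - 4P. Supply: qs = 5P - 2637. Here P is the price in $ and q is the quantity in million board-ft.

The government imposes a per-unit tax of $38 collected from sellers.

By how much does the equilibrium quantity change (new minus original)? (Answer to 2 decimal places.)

-84.44

Before the shock: 3690 - 4P = 5P - 2637 ⇒ 6327 = 9P ⇒ P = 703, q = 878.
Since sellers keep the price net of the tax, the effective supply curve becomes qs = 5P - 2827.
Clearing the new market: 3690 - 4P = 5P - 2827, so P = 6517/9 ≈ 724.1111 and q = 7142/9 ≈ 793.5556.
Δq = 793.5556 − 878 = -84.44.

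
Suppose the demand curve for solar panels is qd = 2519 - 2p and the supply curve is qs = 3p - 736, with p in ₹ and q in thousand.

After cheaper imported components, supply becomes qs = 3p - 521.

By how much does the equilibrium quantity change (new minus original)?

+86

Solve the original market: 2519 - 2p = 3p - 736, hence p = 651 and q = 1217.
The new curves are qd = 2519 - 2p (demand) and qs = 3p - 521 (supply).
Equate the new curves: 2519 - 2p = 3p - 521, giving 3040 = 5p, p = 608, q = 1303.
Δq = 1303 − 1217 = +86.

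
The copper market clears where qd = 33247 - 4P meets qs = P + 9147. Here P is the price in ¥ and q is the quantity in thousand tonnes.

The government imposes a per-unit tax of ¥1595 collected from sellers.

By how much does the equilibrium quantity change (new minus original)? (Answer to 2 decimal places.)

Original equilibrium: 33247 - 4P = P + 9147 gives 24100 = 5P, so P = 4820 and q = 13967.
Since sellers keep the price net of the tax, the effective supply curve becomes qs = P + 7552.
Setting them equal: 33247 - 4P = P + 7552 → 25695 = 5P, so P = 5139 and q = 12691.
Δq = 12691 − 13967 = -1276.00.

-1276.00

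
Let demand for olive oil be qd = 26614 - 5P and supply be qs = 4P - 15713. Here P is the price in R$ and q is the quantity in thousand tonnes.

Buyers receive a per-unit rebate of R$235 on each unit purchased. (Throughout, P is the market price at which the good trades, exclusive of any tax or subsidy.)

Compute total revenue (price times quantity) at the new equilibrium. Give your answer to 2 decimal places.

Initially, 26614 - 5P = 4P - 15713, so 42327 = 9P and P = 4703, q = 3099.
Since buyers' out-of-pocket price is the market price minus the rebate, the effective demand curve becomes qd = 27789 - 5P.
New equilibrium: 27789 - 5P = 4P - 15713 ⇒ 43502 = 9P ⇒ P = 43502/9 ≈ 4833.5556, q = 32591/9 ≈ 3621.2222.
New expenditure = 4833.5556 × 3621.2222 = 17503378.79.

17503378.79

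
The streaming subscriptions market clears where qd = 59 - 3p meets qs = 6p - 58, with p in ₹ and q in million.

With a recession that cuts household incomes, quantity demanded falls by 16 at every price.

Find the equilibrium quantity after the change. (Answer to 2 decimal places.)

9.33

Original equilibrium: 59 - 3p = 6p - 58 gives 117 = 9p, so p = 13 and q = 20.
With the change applied: demand qd = 43 - 3p, supply qs = 6p - 58.
Clearing the new market: 43 - 3p = 6p - 58, so p = 101/9 ≈ 11.2222 and q = 28/3 ≈ 9.3333.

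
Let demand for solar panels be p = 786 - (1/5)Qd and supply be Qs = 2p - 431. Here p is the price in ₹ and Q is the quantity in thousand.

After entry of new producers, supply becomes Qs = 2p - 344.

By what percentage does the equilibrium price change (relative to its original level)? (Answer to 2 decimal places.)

Initially, 3930 - 5p = 2p - 431, so 4361 = 7p and p = 623, Q = 815.
The new curves are Qd = 3930 - 5p (demand) and Qs = 2p - 344 (supply).
New equilibrium: 3930 - 5p = 2p - 344 ⇒ 4274 = 7p ⇒ p = 4274/7 ≈ 610.5714, Q = 6140/7 ≈ 877.1429.
%Δp = (610.5714 − 623) / 623 × 100 = -1.99%.

-1.99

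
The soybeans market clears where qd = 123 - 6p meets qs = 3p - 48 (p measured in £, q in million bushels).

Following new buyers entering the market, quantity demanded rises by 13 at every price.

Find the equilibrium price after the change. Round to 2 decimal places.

20.44

Original equilibrium: 123 - 6p = 3p - 48 gives 171 = 9p, so p = 19 and q = 9.
The shock moves the curves to qd = 136 - 6p and qs = 3p - 48.
Setting them equal: 136 - 6p = 3p - 48 → 184 = 9p, so p = 184/9 ≈ 20.4444 and q = 40/3 ≈ 13.3333.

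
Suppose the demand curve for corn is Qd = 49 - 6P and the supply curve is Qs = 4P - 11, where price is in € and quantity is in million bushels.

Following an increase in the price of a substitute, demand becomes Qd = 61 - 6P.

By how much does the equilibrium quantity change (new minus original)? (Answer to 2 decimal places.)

+4.80

Before the shock: 49 - 6P = 4P - 11 ⇒ 60 = 10P ⇒ P = 6, Q = 13.
The new curves are Qd = 61 - 6P (demand) and Qs = 4P - 11 (supply).
Clearing the new market: 61 - 6P = 4P - 11, so P = 7.2 and Q = 17.8.
ΔQ = 17.8 − 13 = +4.80.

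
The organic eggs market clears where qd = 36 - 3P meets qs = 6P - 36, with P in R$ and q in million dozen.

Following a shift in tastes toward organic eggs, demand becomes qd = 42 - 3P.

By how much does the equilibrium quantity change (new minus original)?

+4

Original equilibrium: 36 - 3P = 6P - 36 gives 72 = 9P, so P = 8 and q = 12.
The new curves are qd = 42 - 3P (demand) and qs = 6P - 36 (supply).
Clearing the new market: 42 - 3P = 6P - 36, so P = 26/3 ≈ 8.6667 and q = 16.
Δq = 16 − 12 = +4.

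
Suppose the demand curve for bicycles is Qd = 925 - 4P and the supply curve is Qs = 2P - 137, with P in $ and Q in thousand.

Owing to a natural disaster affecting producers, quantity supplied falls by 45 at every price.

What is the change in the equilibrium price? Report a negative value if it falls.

+7.5

Original equilibrium: 925 - 4P = 2P - 137 gives 1062 = 6P, so P = 177 and Q = 217.
The shock moves the curves to Qd = 925 - 4P and Qs = 2P - 182.
Equate the new curves: 925 - 4P = 2P - 182, giving 1107 = 6P, P = 184.5, Q = 187.
ΔP = 184.5 − 177 = +7.5.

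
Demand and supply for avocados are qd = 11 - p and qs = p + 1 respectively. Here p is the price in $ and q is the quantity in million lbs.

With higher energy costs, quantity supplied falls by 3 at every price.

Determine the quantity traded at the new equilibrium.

4.5

Before the shock: 11 - p = p + 1 ⇒ 10 = 2p ⇒ p = 5, q = 6.
The new curves are qd = 11 - p (demand) and qs = p - 2 (supply).
New equilibrium: 11 - p = p - 2 ⇒ 13 = 2p ⇒ p = 6.5, q = 4.5.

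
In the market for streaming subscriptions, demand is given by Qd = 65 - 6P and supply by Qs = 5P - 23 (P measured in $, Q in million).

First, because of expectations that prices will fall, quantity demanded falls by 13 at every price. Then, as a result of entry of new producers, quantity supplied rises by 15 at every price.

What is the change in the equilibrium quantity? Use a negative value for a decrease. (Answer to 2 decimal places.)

Original equilibrium: 65 - 6P = 5P - 23 gives 88 = 11P, so P = 8 and Q = 17.
The shock moves the curves to Qd = 52 - 6P and Qs = 5P - 8.
Clearing the new market: 52 - 6P = 5P - 8, so P = 60/11 ≈ 5.4545 and Q = 212/11 ≈ 19.2727.
ΔQ = 19.2727 − 17 = +2.27.

+2.27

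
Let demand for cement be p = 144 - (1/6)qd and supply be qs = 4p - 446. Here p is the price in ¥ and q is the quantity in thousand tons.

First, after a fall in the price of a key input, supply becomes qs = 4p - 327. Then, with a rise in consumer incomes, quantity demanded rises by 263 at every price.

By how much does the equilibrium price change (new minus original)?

Before the shock: 864 - 6p = 4p - 446 ⇒ 1310 = 10p ⇒ p = 131, q = 78.
With the change applied: demand qd = 1127 - 6p, supply qs = 4p - 327.
Clearing the new market: 1127 - 6p = 4p - 327, so p = 145.4 and q = 254.6.
Δp = 145.4 − 131 = +14.4.

+14.4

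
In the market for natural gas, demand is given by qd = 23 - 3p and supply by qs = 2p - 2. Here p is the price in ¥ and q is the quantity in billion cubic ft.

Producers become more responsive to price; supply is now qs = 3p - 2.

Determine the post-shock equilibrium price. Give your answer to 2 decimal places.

4.17

Initially, 23 - 3p = 2p - 2, so 25 = 5p and p = 5, q = 8.
The shock moves the curves to qd = 23 - 3p and qs = 3p - 2.
Equate the new curves: 23 - 3p = 3p - 2, giving 25 = 6p, p = 25/6 ≈ 4.1667, q = 10.5.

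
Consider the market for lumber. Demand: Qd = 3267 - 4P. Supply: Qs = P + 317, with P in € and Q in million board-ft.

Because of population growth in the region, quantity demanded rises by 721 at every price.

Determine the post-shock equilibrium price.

734.2

Original equilibrium: 3267 - 4P = P + 317 gives 2950 = 5P, so P = 590 and Q = 907.
The new curves are Qd = 3988 - 4P (demand) and Qs = P + 317 (supply).
Equate the new curves: 3988 - 4P = P + 317, giving 3671 = 5P, P = 734.2, Q = 1051.2.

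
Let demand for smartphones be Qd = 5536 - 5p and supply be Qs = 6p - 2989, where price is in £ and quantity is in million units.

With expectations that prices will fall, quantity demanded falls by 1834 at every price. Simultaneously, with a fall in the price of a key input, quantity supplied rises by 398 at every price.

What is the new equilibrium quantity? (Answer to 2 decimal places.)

Solve the original market: 5536 - 5p = 6p - 2989, hence p = 775 and Q = 1661.
The new curves are Qd = 3702 - 5p (demand) and Qs = 6p - 2591 (supply).
New equilibrium: 3702 - 5p = 6p - 2591 ⇒ 6293 = 11p ⇒ p = 6293/11 ≈ 572.0909, Q = 9257/11 ≈ 841.5455.

841.55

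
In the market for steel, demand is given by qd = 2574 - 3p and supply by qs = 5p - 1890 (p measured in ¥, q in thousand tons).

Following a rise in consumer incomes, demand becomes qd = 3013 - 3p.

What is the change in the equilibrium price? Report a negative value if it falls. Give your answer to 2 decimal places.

Original equilibrium: 2574 - 3p = 5p - 1890 gives 4464 = 8p, so p = 558 and q = 900.
The shock moves the curves to qd = 3013 - 3p and qs = 5p - 1890.
Equate the new curves: 3013 - 3p = 5p - 1890, giving 4903 = 8p, p = 612.875, q = 1174.375.
Δp = 612.875 − 558 = +54.88.

+54.88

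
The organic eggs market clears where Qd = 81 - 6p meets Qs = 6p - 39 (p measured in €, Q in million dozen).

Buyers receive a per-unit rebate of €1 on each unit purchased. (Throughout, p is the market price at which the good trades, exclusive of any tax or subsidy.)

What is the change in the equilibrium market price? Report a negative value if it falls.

Initially, 81 - 6p = 6p - 39, so 120 = 12p and p = 10, Q = 21.
Since buyers' out-of-pocket price is the market price minus the rebate, the effective demand curve becomes Qd = 87 - 6p.
New equilibrium: 87 - 6p = 6p - 39 ⇒ 126 = 12p ⇒ p = 10.5, Q = 24.
Δp = 10.5 − 10 = +0.5.

+0.5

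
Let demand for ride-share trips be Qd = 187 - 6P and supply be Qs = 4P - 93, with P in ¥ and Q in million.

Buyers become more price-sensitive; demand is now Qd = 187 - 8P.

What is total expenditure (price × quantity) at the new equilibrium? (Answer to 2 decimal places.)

7.78

Before the shock: 187 - 6P = 4P - 93 ⇒ 280 = 10P ⇒ P = 28, Q = 19.
With the change applied: demand Qd = 187 - 8P, supply Qs = 4P - 93.
Setting them equal: 187 - 8P = 4P - 93 → 280 = 12P, so P = 70/3 ≈ 23.3333 and Q = 1/3 ≈ 0.3333.
New expenditure = 23.3333 × 0.3333 = 7.78.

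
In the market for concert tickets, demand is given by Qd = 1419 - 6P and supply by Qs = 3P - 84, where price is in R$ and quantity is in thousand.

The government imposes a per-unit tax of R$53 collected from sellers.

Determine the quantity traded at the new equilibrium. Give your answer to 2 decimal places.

Before the shock: 1419 - 6P = 3P - 84 ⇒ 1503 = 9P ⇒ P = 167, Q = 417.
Since sellers keep the price net of the tax, the effective supply curve becomes Qs = 3P - 243.
Setting them equal: 1419 - 6P = 3P - 243 → 1662 = 9P, so P = 554/3 ≈ 184.6667 and Q = 311.

311.00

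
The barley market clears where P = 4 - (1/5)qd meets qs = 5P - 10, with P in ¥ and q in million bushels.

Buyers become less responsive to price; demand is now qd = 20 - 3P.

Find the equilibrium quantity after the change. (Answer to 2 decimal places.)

Original equilibrium: 20 - 5P = 5P - 10 gives 30 = 10P, so P = 3 and q = 5.
After the shift, demand is qd = 20 - 3P and supply is qs = 5P - 10.
Setting them equal: 20 - 3P = 5P - 10 → 30 = 8P, so P = 3.75 and q = 8.75.

8.75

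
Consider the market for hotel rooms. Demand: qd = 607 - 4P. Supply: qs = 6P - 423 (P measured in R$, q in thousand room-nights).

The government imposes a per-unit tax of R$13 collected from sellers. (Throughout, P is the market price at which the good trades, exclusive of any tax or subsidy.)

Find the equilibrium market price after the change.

110.8

Solve the original market: 607 - 4P = 6P - 423, hence P = 103 and q = 195.
Since sellers keep the price net of the tax, the effective supply curve becomes qs = 6P - 501.
Setting them equal: 607 - 4P = 6P - 501 → 1108 = 10P, so P = 110.8 and q = 163.8.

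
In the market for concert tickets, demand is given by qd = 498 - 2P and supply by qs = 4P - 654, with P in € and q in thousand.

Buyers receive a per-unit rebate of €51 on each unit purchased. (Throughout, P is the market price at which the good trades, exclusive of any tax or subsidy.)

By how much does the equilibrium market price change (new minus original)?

Before the shock: 498 - 2P = 4P - 654 ⇒ 1152 = 6P ⇒ P = 192, q = 114.
Since buyers' out-of-pocket price is the market price minus the rebate, the effective demand curve becomes qd = 600 - 2P.
New equilibrium: 600 - 2P = 4P - 654 ⇒ 1254 = 6P ⇒ P = 209, q = 182.
ΔP = 209 − 192 = +17.

+17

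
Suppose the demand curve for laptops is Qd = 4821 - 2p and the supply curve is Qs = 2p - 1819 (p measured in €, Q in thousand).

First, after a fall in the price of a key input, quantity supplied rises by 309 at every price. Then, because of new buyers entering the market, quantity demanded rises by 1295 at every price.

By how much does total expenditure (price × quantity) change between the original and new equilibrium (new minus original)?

Solve the original market: 4821 - 2p = 2p - 1819, hence p = 1660 and Q = 1501.
After the shift, demand is Qd = 6116 - 2p and supply is Qs = 2p - 1510.
Setting them equal: 6116 - 2p = 2p - 1510 → 7626 = 4p, so p = 1906.5 and Q = 2303.
Expenditure moves from 1660×1501 = 2491660 to 1906.5×2303 = 4390669.5; change = +1899009.5.

+1899009.5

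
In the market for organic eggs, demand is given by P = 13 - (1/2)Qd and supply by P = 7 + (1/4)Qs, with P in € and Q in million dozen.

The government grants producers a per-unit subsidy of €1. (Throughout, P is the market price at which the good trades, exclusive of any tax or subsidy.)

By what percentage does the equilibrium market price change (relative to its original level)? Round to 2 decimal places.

-7.41

Initially, 26 - 2P = 4P - 28, so 54 = 6P and P = 9, Q = 8.
Since sellers receive the price plus the subsidy, the effective supply curve becomes Qs = 4P - 24.
Equate the new curves: 26 - 2P = 4P - 24, giving 50 = 6P, P = 25/3 ≈ 8.3333, Q = 28/3 ≈ 9.3333.
%ΔP = (8.3333 − 9) / 9 × 100 = -7.41%.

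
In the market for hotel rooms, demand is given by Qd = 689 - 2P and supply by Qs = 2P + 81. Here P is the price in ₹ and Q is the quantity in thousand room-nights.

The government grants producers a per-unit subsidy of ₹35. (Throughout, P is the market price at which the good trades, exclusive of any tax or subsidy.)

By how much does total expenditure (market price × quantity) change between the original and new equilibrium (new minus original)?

Initially, 689 - 2P = 2P + 81, so 608 = 4P and P = 152, Q = 385.
Since sellers receive the price plus the subsidy, the effective supply curve becomes Qs = 2P + 151.
Clearing the new market: 689 - 2P = 2P + 151, so P = 134.5 and Q = 420.
Expenditure moves from 152×385 = 58520 to 134.5×420 = 56490; change = -2030.

-2030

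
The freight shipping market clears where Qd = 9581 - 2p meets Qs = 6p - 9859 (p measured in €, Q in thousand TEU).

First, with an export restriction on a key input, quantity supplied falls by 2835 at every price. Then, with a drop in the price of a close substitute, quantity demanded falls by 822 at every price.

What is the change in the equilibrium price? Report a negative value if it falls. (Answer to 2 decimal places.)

+251.63

Original equilibrium: 9581 - 2p = 6p - 9859 gives 19440 = 8p, so p = 2430 and Q = 4721.
After the shift, demand is Qd = 8759 - 2p and supply is Qs = 6p - 12694.
Setting them equal: 8759 - 2p = 6p - 12694 → 21453 = 8p, so p = 2681.625 and Q = 3395.75.
Δp = 2681.625 − 2430 = +251.63.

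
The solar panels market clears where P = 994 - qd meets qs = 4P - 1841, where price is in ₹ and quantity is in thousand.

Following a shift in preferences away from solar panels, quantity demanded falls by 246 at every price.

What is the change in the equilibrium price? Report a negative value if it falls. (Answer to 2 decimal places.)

-49.20

Solve the original market: 994 - P = 4P - 1841, hence P = 567 and q = 427.
With the change applied: demand qd = 748 - P, supply qs = 4P - 1841.
New equilibrium: 748 - P = 4P - 1841 ⇒ 2589 = 5P ⇒ P = 517.8, q = 230.2.
ΔP = 517.8 − 567 = -49.20.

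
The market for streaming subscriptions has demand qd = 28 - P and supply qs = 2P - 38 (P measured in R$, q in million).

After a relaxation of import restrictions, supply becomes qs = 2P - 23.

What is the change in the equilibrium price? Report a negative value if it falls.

Before the shock: 28 - P = 2P - 38 ⇒ 66 = 3P ⇒ P = 22, q = 6.
The shock moves the curves to qd = 28 - P and qs = 2P - 23.
Setting them equal: 28 - P = 2P - 23 → 51 = 3P, so P = 17 and q = 11.
ΔP = 17 − 22 = -5.

-5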